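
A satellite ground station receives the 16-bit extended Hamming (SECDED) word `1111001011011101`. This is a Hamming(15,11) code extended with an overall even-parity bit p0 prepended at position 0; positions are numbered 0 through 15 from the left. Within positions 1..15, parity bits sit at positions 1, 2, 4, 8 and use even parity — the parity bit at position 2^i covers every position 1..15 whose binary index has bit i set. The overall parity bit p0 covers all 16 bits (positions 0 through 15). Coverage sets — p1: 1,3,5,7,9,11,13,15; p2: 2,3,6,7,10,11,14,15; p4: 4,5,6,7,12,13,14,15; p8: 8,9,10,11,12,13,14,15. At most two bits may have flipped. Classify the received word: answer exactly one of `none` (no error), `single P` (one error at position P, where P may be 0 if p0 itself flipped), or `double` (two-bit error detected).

single 2

s1: b1⊕b3⊕b5⊕b7⊕b9⊕b11⊕b13⊕b15 = 1⊕1⊕0⊕0⊕1⊕1⊕1⊕1 = 0
s2: b2⊕b3⊕b6⊕b7⊕b10⊕b11⊕b14⊕b15 = 1⊕1⊕1⊕0⊕0⊕1⊕0⊕1 = 1
s4: b4⊕b5⊕b6⊕b7⊕b12⊕b13⊕b14⊕b15 = 0⊕0⊕1⊕0⊕1⊕1⊕0⊕1 = 0
s8: b8⊕b9⊕b10⊕b11⊕b12⊕b13⊕b14⊕b15 = 1⊕1⊕0⊕1⊕1⊕1⊕0⊕1 = 0
Syndrome (s8...s1) = 0010 → position 2.
Overall parity (XOR of all 16 bits, including p0): 1⊕1⊕1⊕1⊕0⊕0⊕1⊕0⊕1⊕1⊕0⊕1⊕1⊕1⊕0⊕1 = 1
Overall=1, syndrome position=2 → single-bit error at position 2.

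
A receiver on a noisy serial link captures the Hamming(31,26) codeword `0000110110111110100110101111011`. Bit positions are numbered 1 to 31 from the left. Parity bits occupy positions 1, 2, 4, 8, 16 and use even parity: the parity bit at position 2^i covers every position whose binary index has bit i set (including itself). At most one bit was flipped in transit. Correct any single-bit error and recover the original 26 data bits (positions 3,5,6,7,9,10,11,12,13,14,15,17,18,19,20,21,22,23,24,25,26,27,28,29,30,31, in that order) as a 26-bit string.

s1: b1⊕b3⊕b5⊕b7⊕b9⊕b11⊕b13⊕b15⊕b17⊕b19⊕b21⊕b23⊕b25⊕b27⊕b29⊕b31 = 0⊕0⊕1⊕0⊕1⊕1⊕1⊕1⊕1⊕0⊕1⊕1⊕1⊕1⊕0⊕1 = 1
s2: b2⊕b3⊕b6⊕b7⊕b10⊕b11⊕b14⊕b15⊕b18⊕b19⊕b22⊕b23⊕b26⊕b27⊕b30⊕b31 = 0⊕0⊕1⊕0⊕0⊕1⊕1⊕1⊕0⊕0⊕0⊕1⊕1⊕1⊕1⊕1 = 1
s4: b4⊕b5⊕b6⊕b7⊕b12⊕b13⊕b14⊕b15⊕b20⊕b21⊕b22⊕b23⊕b28⊕b29⊕b30⊕b31 = 0⊕1⊕1⊕0⊕1⊕1⊕1⊕1⊕1⊕1⊕0⊕1⊕1⊕0⊕1⊕1 = 0
s8: b8⊕b9⊕b10⊕b11⊕b12⊕b13⊕b14⊕b15⊕b24⊕b25⊕b26⊕b27⊕b28⊕b29⊕b30⊕b31 = 1⊕1⊕0⊕1⊕1⊕1⊕1⊕1⊕0⊕1⊕1⊕1⊕1⊕0⊕1⊕1 = 1
s16: b16⊕b17⊕b18⊕b19⊕b20⊕b21⊕b22⊕b23⊕b24⊕b25⊕b26⊕b27⊕b28⊕b29⊕b30⊕b31 = 0⊕1⊕0⊕0⊕1⊕1⊕0⊕1⊕0⊕1⊕1⊕1⊕1⊕0⊕1⊕1 = 0
Syndrome (s16...s1) = 01011 → position 11.
Flip bit 11: corrected codeword = 0000110110011110100110101111011
Data bits at positions 3,5,6,7,9,10,11,12,13,14,15,17,18,19,20,21,22,23,24,25,26,27,28,29,30,31: 01101001111100110101111011

01101001111100110101111011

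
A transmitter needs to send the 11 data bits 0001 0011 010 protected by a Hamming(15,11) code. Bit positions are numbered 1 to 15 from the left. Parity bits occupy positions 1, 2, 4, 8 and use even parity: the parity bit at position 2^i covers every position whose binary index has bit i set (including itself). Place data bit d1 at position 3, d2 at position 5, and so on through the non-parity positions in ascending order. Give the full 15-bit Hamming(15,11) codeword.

Place data bits at non-power-of-two positions: b3=0, b5=0, b6=0, b7=1, b9=0, b10=0, b11=1, b12=1, b13=0, b14=1, b15=0.
p1 = XOR of data positions {3,5,7,9,11,13,15} = 0⊕0⊕1⊕0⊕1⊕0⊕0 = 0
p2 = XOR of data positions {3,6,7,10,11,14,15} = 0⊕0⊕1⊕0⊕1⊕1⊕0 = 1
p4 = XOR of data positions {5,6,7,12,13,14,15} = 0⊕0⊕1⊕1⊕0⊕1⊕0 = 1
p8 = XOR of data positions {9,10,11,12,13,14,15} = 0⊕0⊕1⊕1⊕0⊕1⊕0 = 1
Codeword b1..b15 = 010100110011010

010100110011010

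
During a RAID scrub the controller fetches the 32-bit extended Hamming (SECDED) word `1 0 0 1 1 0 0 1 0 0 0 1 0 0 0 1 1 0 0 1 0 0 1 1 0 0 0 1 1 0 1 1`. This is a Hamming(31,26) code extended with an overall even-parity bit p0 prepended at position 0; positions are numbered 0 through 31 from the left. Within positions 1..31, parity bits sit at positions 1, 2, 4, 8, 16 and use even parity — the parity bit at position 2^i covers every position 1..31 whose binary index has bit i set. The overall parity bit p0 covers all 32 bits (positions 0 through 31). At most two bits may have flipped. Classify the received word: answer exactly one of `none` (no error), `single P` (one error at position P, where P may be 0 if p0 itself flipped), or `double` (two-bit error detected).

s1: b1⊕b3⊕b5⊕b7⊕b9⊕b11⊕b13⊕b15⊕b17⊕b19⊕b21⊕b23⊕b25⊕b27⊕b29⊕b31 = 0⊕1⊕0⊕1⊕0⊕1⊕0⊕1⊕0⊕1⊕0⊕1⊕0⊕1⊕0⊕1 = 0
s2: b2⊕b3⊕b6⊕b7⊕b10⊕b11⊕b14⊕b15⊕b18⊕b19⊕b22⊕b23⊕b26⊕b27⊕b30⊕b31 = 0⊕1⊕0⊕1⊕0⊕1⊕0⊕1⊕0⊕1⊕1⊕1⊕0⊕1⊕1⊕1 = 0
s4: b4⊕b5⊕b6⊕b7⊕b12⊕b13⊕b14⊕b15⊕b20⊕b21⊕b22⊕b23⊕b28⊕b29⊕b30⊕b31 = 1⊕0⊕0⊕1⊕0⊕0⊕0⊕1⊕0⊕0⊕1⊕1⊕1⊕0⊕1⊕1 = 0
s8: b8⊕b9⊕b10⊕b11⊕b12⊕b13⊕b14⊕b15⊕b24⊕b25⊕b26⊕b27⊕b28⊕b29⊕b30⊕b31 = 0⊕0⊕0⊕1⊕0⊕0⊕0⊕1⊕0⊕0⊕0⊕1⊕1⊕0⊕1⊕1 = 0
s16: b16⊕b17⊕b18⊕b19⊕b20⊕b21⊕b22⊕b23⊕b24⊕b25⊕b26⊕b27⊕b28⊕b29⊕b30⊕b31 = 1⊕0⊕0⊕1⊕0⊕0⊕1⊕1⊕0⊕0⊕0⊕1⊕1⊕0⊕1⊕1 = 0
Syndrome (s16...s1) = 00000 → position 0 (no error).
Overall parity (XOR of all 32 bits, including p0): 1⊕0⊕0⊕1⊕1⊕0⊕0⊕1⊕0⊕0⊕0⊕1⊕0⊕0⊕0⊕1⊕1⊕0⊕0⊕1⊕0⊕0⊕1⊕1⊕0⊕0⊕0⊕1⊕1⊕0⊕1⊕1 = 0
Overall=0, syndrome position=0 → no error.

none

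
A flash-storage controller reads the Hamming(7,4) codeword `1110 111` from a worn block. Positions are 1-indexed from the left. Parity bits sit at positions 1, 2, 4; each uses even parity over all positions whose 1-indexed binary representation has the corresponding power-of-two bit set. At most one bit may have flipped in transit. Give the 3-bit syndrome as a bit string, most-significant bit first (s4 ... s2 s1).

s1: b1⊕b3⊕b5⊕b7 = 1⊕1⊕1⊕1 = 0
s2: b2⊕b3⊕b6⊕b7 = 1⊕1⊕1⊕1 = 0
s4: b4⊕b5⊕b6⊕b7 = 0⊕1⊕1⊕1 = 1
Syndrome (s4...s1) = 100 → position 4.

100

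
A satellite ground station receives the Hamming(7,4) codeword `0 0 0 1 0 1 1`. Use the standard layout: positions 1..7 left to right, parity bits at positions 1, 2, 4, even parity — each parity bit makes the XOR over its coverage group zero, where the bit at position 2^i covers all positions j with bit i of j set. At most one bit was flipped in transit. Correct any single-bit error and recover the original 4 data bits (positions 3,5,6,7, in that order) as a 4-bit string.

s1: b1⊕b3⊕b5⊕b7 = 0⊕0⊕0⊕1 = 1
s2: b2⊕b3⊕b6⊕b7 = 0⊕0⊕1⊕1 = 0
s4: b4⊕b5⊕b6⊕b7 = 1⊕0⊕1⊕1 = 1
Syndrome (s4...s1) = 101 → position 5.
Flip bit 5: corrected codeword = 0001111
Data bits at positions 3,5,6,7: 0111

0111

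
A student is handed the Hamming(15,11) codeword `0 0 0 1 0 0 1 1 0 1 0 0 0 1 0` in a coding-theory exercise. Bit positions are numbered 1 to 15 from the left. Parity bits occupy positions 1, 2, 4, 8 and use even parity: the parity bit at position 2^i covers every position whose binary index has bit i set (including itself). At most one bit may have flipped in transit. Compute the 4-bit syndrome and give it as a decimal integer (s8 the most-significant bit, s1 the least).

15

s1: b1⊕b3⊕b5⊕b7⊕b9⊕b11⊕b13⊕b15 = 0⊕0⊕0⊕1⊕0⊕0⊕0⊕0 = 1
s2: b2⊕b3⊕b6⊕b7⊕b10⊕b11⊕b14⊕b15 = 0⊕0⊕0⊕1⊕1⊕0⊕1⊕0 = 1
s4: b4⊕b5⊕b6⊕b7⊕b12⊕b13⊕b14⊕b15 = 1⊕0⊕0⊕1⊕0⊕0⊕1⊕0 = 1
s8: b8⊕b9⊕b10⊕b11⊕b12⊕b13⊕b14⊕b15 = 1⊕0⊕1⊕0⊕0⊕0⊕1⊕0 = 1
Syndrome (s8...s1) = 1111 → position 15.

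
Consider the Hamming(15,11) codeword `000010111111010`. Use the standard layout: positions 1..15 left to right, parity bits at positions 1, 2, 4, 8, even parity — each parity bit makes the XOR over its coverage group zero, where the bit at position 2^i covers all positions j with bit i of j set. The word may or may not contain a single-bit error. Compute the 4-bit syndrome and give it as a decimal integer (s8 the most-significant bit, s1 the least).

0

s1: b1⊕b3⊕b5⊕b7⊕b9⊕b11⊕b13⊕b15 = 0⊕0⊕1⊕1⊕1⊕1⊕0⊕0 = 0
s2: b2⊕b3⊕b6⊕b7⊕b10⊕b11⊕b14⊕b15 = 0⊕0⊕0⊕1⊕1⊕1⊕1⊕0 = 0
s4: b4⊕b5⊕b6⊕b7⊕b12⊕b13⊕b14⊕b15 = 0⊕1⊕0⊕1⊕1⊕0⊕1⊕0 = 0
s8: b8⊕b9⊕b10⊕b11⊕b12⊕b13⊕b14⊕b15 = 1⊕1⊕1⊕1⊕1⊕0⊕1⊕0 = 0
Syndrome (s8...s1) = 0000 → position 0 (no error).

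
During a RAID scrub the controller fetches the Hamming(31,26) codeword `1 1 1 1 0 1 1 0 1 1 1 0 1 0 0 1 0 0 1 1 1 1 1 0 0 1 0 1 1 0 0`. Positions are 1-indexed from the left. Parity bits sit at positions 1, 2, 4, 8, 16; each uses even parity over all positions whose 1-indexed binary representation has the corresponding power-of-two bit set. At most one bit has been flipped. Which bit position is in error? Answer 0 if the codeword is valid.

s1: b1⊕b3⊕b5⊕b7⊕b9⊕b11⊕b13⊕b15⊕b17⊕b19⊕b21⊕b23⊕b25⊕b27⊕b29⊕b31 = 1⊕1⊕0⊕1⊕1⊕1⊕1⊕0⊕0⊕1⊕1⊕1⊕0⊕0⊕1⊕0 = 0
s2: b2⊕b3⊕b6⊕b7⊕b10⊕b11⊕b14⊕b15⊕b18⊕b19⊕b22⊕b23⊕b26⊕b27⊕b30⊕b31 = 1⊕1⊕1⊕1⊕1⊕1⊕0⊕0⊕0⊕1⊕1⊕1⊕1⊕0⊕0⊕0 = 0
s4: b4⊕b5⊕b6⊕b7⊕b12⊕b13⊕b14⊕b15⊕b20⊕b21⊕b22⊕b23⊕b28⊕b29⊕b30⊕b31 = 1⊕0⊕1⊕1⊕0⊕1⊕0⊕0⊕1⊕1⊕1⊕1⊕1⊕1⊕0⊕0 = 0
s8: b8⊕b9⊕b10⊕b11⊕b12⊕b13⊕b14⊕b15⊕b24⊕b25⊕b26⊕b27⊕b28⊕b29⊕b30⊕b31 = 0⊕1⊕1⊕1⊕0⊕1⊕0⊕0⊕0⊕0⊕1⊕0⊕1⊕1⊕0⊕0 = 1
s16: b16⊕b17⊕b18⊕b19⊕b20⊕b21⊕b22⊕b23⊕b24⊕b25⊕b26⊕b27⊕b28⊕b29⊕b30⊕b31 = 1⊕0⊕0⊕1⊕1⊕1⊕1⊕1⊕0⊕0⊕1⊕0⊕1⊕1⊕0⊕0 = 1
Syndrome (s16...s1) = 11000 → position 24.

24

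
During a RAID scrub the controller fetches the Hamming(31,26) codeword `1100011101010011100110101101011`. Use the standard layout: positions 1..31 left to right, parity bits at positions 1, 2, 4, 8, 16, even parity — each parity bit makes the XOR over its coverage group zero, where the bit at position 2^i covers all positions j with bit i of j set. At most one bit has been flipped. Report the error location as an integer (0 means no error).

10

s1: b1⊕b3⊕b5⊕b7⊕b9⊕b11⊕b13⊕b15⊕b17⊕b19⊕b21⊕b23⊕b25⊕b27⊕b29⊕b31 = 1⊕0⊕0⊕1⊕0⊕0⊕0⊕1⊕1⊕0⊕1⊕1⊕1⊕0⊕0⊕1 = 0
s2: b2⊕b3⊕b6⊕b7⊕b10⊕b11⊕b14⊕b15⊕b18⊕b19⊕b22⊕b23⊕b26⊕b27⊕b30⊕b31 = 1⊕0⊕1⊕1⊕1⊕0⊕0⊕1⊕0⊕0⊕0⊕1⊕1⊕0⊕1⊕1 = 1
s4: b4⊕b5⊕b6⊕b7⊕b12⊕b13⊕b14⊕b15⊕b20⊕b21⊕b22⊕b23⊕b28⊕b29⊕b30⊕b31 = 0⊕0⊕1⊕1⊕1⊕0⊕0⊕1⊕1⊕1⊕0⊕1⊕1⊕0⊕1⊕1 = 0
s8: b8⊕b9⊕b10⊕b11⊕b12⊕b13⊕b14⊕b15⊕b24⊕b25⊕b26⊕b27⊕b28⊕b29⊕b30⊕b31 = 1⊕0⊕1⊕0⊕1⊕0⊕0⊕1⊕0⊕1⊕1⊕0⊕1⊕0⊕1⊕1 = 1
s16: b16⊕b17⊕b18⊕b19⊕b20⊕b21⊕b22⊕b23⊕b24⊕b25⊕b26⊕b27⊕b28⊕b29⊕b30⊕b31 = 1⊕1⊕0⊕0⊕1⊕1⊕0⊕1⊕0⊕1⊕1⊕0⊕1⊕0⊕1⊕1 = 0
Syndrome (s16...s1) = 01010 → position 10.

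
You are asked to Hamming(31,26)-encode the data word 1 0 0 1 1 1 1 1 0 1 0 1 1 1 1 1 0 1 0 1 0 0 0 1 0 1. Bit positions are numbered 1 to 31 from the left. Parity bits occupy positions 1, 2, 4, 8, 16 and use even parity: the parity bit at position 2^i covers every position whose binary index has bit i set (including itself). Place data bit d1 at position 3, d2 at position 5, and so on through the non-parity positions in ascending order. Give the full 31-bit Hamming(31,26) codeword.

1110001011110101111110101000101

Place data bits at non-power-of-two positions: b3=1, b5=0, b6=0, b7=1, b9=1, b10=1, b11=1, b12=1, b13=0, b14=1, b15=0, b17=1, b18=1, b19=1, b20=1, b21=1, b22=0, b23=1, b24=0, b25=1, b26=0, b27=0, b28=0, b29=1, b30=0, b31=1.
p1 = XOR of data positions {3,5,7,9,11,13,15,17,19,21,23,25,27,29,31} = 1⊕0⊕1⊕1⊕1⊕0⊕0⊕1⊕1⊕1⊕1⊕1⊕0⊕1⊕1 = 1
p2 = XOR of data positions {3,6,7,10,11,14,15,18,19,22,23,26,27,30,31} = 1⊕0⊕1⊕1⊕1⊕1⊕0⊕1⊕1⊕0⊕1⊕0⊕0⊕0⊕1 = 1
p4 = XOR of data positions {5,6,7,12,13,14,15,20,21,22,23,28,29,30,31} = 0⊕0⊕1⊕1⊕0⊕1⊕0⊕1⊕1⊕0⊕1⊕0⊕1⊕0⊕1 = 0
p8 = XOR of data positions {9,10,11,12,13,14,15,24,25,26,27,28,29,30,31} = 1⊕1⊕1⊕1⊕0⊕1⊕0⊕0⊕1⊕0⊕0⊕0⊕1⊕0⊕1 = 0
p16 = XOR of data positions {17,18,19,20,21,22,23,24,25,26,27,28,29,30,31} = 1⊕1⊕1⊕1⊕1⊕0⊕1⊕0⊕1⊕0⊕0⊕0⊕1⊕0⊕1 = 1
Codeword b1..b31 = 1110001011110101111110101000101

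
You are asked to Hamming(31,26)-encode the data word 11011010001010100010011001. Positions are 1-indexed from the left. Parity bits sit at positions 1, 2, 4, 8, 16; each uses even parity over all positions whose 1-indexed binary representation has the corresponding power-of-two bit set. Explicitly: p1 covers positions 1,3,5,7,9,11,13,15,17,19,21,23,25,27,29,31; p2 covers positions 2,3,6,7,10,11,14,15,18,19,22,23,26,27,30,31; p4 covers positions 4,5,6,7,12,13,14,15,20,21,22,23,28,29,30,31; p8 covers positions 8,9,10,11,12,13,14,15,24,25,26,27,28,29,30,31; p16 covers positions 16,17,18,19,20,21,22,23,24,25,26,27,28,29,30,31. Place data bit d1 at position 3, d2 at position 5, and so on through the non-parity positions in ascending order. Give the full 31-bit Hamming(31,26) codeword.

0110101110100010010100010011001

Place data bits at non-power-of-two positions: b3=1, b5=1, b6=0, b7=1, b9=1, b10=0, b11=1, b12=0, b13=0, b14=0, b15=1, b17=0, b18=1, b19=0, b20=1, b21=0, b22=0, b23=0, b24=1, b25=0, b26=0, b27=1, b28=1, b29=0, b30=0, b31=1.
p1 = XOR of data positions {3,5,7,9,11,13,15,17,19,21,23,25,27,29,31} = 1⊕1⊕1⊕1⊕1⊕0⊕1⊕0⊕0⊕0⊕0⊕0⊕1⊕0⊕1 = 0
p2 = XOR of data positions {3,6,7,10,11,14,15,18,19,22,23,26,27,30,31} = 1⊕0⊕1⊕0⊕1⊕0⊕1⊕1⊕0⊕0⊕0⊕0⊕1⊕0⊕1 = 1
p4 = XOR of data positions {5,6,7,12,13,14,15,20,21,22,23,28,29,30,31} = 1⊕0⊕1⊕0⊕0⊕0⊕1⊕1⊕0⊕0⊕0⊕1⊕0⊕0⊕1 = 0
p8 = XOR of data positions {9,10,11,12,13,14,15,24,25,26,27,28,29,30,31} = 1⊕0⊕1⊕0⊕0⊕0⊕1⊕1⊕0⊕0⊕1⊕1⊕0⊕0⊕1 = 1
p16 = XOR of data positions {17,18,19,20,21,22,23,24,25,26,27,28,29,30,31} = 0⊕1⊕0⊕1⊕0⊕0⊕0⊕1⊕0⊕0⊕1⊕1⊕0⊕0⊕1 = 0
Codeword b1..b31 = 0110101110100010010100010011001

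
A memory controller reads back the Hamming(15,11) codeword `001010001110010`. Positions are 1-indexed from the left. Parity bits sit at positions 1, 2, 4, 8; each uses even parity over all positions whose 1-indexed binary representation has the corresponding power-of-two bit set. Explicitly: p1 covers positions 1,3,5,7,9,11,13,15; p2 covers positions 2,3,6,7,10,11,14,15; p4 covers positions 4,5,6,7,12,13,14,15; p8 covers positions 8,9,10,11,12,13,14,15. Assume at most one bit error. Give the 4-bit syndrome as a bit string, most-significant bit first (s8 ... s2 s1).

0000

s1: b1⊕b3⊕b5⊕b7⊕b9⊕b11⊕b13⊕b15 = 0⊕1⊕1⊕0⊕1⊕1⊕0⊕0 = 0
s2: b2⊕b3⊕b6⊕b7⊕b10⊕b11⊕b14⊕b15 = 0⊕1⊕0⊕0⊕1⊕1⊕1⊕0 = 0
s4: b4⊕b5⊕b6⊕b7⊕b12⊕b13⊕b14⊕b15 = 0⊕1⊕0⊕0⊕0⊕0⊕1⊕0 = 0
s8: b8⊕b9⊕b10⊕b11⊕b12⊕b13⊕b14⊕b15 = 0⊕1⊕1⊕1⊕0⊕0⊕1⊕0 = 0
Syndrome (s8...s1) = 0000 → position 0 (no error).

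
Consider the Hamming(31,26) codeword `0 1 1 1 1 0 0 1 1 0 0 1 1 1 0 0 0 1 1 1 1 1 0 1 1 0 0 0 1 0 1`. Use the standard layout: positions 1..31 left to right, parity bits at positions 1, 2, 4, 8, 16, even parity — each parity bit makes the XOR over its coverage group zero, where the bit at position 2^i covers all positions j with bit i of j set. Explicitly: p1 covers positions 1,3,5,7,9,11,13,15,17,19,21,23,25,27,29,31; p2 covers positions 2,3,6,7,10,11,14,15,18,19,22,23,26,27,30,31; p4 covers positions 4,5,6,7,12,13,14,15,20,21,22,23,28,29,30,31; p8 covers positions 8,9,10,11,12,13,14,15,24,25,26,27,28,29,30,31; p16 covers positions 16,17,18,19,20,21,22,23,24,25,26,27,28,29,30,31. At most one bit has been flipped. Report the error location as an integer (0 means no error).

s1: b1⊕b3⊕b5⊕b7⊕b9⊕b11⊕b13⊕b15⊕b17⊕b19⊕b21⊕b23⊕b25⊕b27⊕b29⊕b31 = 0⊕1⊕1⊕0⊕1⊕0⊕1⊕0⊕0⊕1⊕1⊕0⊕1⊕0⊕1⊕1 = 1
s2: b2⊕b3⊕b6⊕b7⊕b10⊕b11⊕b14⊕b15⊕b18⊕b19⊕b22⊕b23⊕b26⊕b27⊕b30⊕b31 = 1⊕1⊕0⊕0⊕0⊕0⊕1⊕0⊕1⊕1⊕1⊕0⊕0⊕0⊕0⊕1 = 1
s4: b4⊕b5⊕b6⊕b7⊕b12⊕b13⊕b14⊕b15⊕b20⊕b21⊕b22⊕b23⊕b28⊕b29⊕b30⊕b31 = 1⊕1⊕0⊕0⊕1⊕1⊕1⊕0⊕1⊕1⊕1⊕0⊕0⊕1⊕0⊕1 = 0
s8: b8⊕b9⊕b10⊕b11⊕b12⊕b13⊕b14⊕b15⊕b24⊕b25⊕b26⊕b27⊕b28⊕b29⊕b30⊕b31 = 1⊕1⊕0⊕0⊕1⊕1⊕1⊕0⊕1⊕1⊕0⊕0⊕0⊕1⊕0⊕1 = 1
s16: b16⊕b17⊕b18⊕b19⊕b20⊕b21⊕b22⊕b23⊕b24⊕b25⊕b26⊕b27⊕b28⊕b29⊕b30⊕b31 = 0⊕0⊕1⊕1⊕1⊕1⊕1⊕0⊕1⊕1⊕0⊕0⊕0⊕1⊕0⊕1 = 1
Syndrome (s16...s1) = 11011 → position 27.

27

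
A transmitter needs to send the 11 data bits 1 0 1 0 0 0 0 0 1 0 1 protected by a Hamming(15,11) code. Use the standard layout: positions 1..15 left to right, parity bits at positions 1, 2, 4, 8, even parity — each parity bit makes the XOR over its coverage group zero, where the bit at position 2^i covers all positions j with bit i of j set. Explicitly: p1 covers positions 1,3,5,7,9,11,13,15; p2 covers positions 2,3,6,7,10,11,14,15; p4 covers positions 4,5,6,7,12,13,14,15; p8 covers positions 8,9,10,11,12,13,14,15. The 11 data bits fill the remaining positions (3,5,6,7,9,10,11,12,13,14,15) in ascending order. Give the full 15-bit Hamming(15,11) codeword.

111101000000101

Place data bits at non-power-of-two positions: b3=1, b5=0, b6=1, b7=0, b9=0, b10=0, b11=0, b12=0, b13=1, b14=0, b15=1.
p1 = XOR of data positions {3,5,7,9,11,13,15} = 1⊕0⊕0⊕0⊕0⊕1⊕1 = 1
p2 = XOR of data positions {3,6,7,10,11,14,15} = 1⊕1⊕0⊕0⊕0⊕0⊕1 = 1
p4 = XOR of data positions {5,6,7,12,13,14,15} = 0⊕1⊕0⊕0⊕1⊕0⊕1 = 1
p8 = XOR of data positions {9,10,11,12,13,14,15} = 0⊕0⊕0⊕0⊕1⊕0⊕1 = 0
Codeword b1..b15 = 111101000000101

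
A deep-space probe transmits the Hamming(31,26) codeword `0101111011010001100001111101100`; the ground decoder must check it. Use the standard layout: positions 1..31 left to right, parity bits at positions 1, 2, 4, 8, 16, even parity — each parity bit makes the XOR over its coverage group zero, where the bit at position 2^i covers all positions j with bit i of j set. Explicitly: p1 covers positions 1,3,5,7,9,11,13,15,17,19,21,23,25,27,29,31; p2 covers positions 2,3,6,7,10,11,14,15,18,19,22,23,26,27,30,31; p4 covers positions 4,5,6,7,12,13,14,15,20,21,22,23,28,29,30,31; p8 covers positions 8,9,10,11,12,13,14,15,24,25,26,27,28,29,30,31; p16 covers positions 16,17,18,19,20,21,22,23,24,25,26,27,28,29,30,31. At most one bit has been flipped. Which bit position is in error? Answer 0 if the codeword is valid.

23

s1: b1⊕b3⊕b5⊕b7⊕b9⊕b11⊕b13⊕b15⊕b17⊕b19⊕b21⊕b23⊕b25⊕b27⊕b29⊕b31 = 0⊕0⊕1⊕1⊕1⊕0⊕0⊕0⊕1⊕0⊕0⊕1⊕1⊕0⊕1⊕0 = 1
s2: b2⊕b3⊕b6⊕b7⊕b10⊕b11⊕b14⊕b15⊕b18⊕b19⊕b22⊕b23⊕b26⊕b27⊕b30⊕b31 = 1⊕0⊕1⊕1⊕1⊕0⊕0⊕0⊕0⊕0⊕1⊕1⊕1⊕0⊕0⊕0 = 1
s4: b4⊕b5⊕b6⊕b7⊕b12⊕b13⊕b14⊕b15⊕b20⊕b21⊕b22⊕b23⊕b28⊕b29⊕b30⊕b31 = 1⊕1⊕1⊕1⊕1⊕0⊕0⊕0⊕0⊕0⊕1⊕1⊕1⊕1⊕0⊕0 = 1
s8: b8⊕b9⊕b10⊕b11⊕b12⊕b13⊕b14⊕b15⊕b24⊕b25⊕b26⊕b27⊕b28⊕b29⊕b30⊕b31 = 0⊕1⊕1⊕0⊕1⊕0⊕0⊕0⊕1⊕1⊕1⊕0⊕1⊕1⊕0⊕0 = 0
s16: b16⊕b17⊕b18⊕b19⊕b20⊕b21⊕b22⊕b23⊕b24⊕b25⊕b26⊕b27⊕b28⊕b29⊕b30⊕b31 = 1⊕1⊕0⊕0⊕0⊕0⊕1⊕1⊕1⊕1⊕1⊕0⊕1⊕1⊕0⊕0 = 1
Syndrome (s16...s1) = 10111 → position 23.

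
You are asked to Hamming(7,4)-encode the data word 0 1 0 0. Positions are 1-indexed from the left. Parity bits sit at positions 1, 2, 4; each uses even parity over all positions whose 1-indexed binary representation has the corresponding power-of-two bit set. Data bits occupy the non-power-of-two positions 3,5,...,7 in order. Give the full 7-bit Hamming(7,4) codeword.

Place data bits at non-power-of-two positions: b3=0, b5=1, b6=0, b7=0.
p1 = XOR of data positions {3,5,7} = 0⊕1⊕0 = 1
p2 = XOR of data positions {3,6,7} = 0⊕0⊕0 = 0
p4 = XOR of data positions {5,6,7} = 1⊕0⊕0 = 1
Codeword b1..b7 = 1001100

1001100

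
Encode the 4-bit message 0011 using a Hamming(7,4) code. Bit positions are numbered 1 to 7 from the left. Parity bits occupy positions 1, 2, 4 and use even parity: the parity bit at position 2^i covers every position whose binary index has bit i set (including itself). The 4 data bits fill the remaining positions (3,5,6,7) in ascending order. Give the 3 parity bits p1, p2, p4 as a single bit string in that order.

100

Place data bits at non-power-of-two positions: b3=0, b5=0, b6=1, b7=1.
p1 = XOR of data positions {3,5,7} = 0⊕0⊕1 = 1
p2 = XOR of data positions {3,6,7} = 0⊕1⊕1 = 0
p4 = XOR of data positions {5,6,7} = 0⊕1⊕1 = 0
Parity bits p1,p2,p4 = 100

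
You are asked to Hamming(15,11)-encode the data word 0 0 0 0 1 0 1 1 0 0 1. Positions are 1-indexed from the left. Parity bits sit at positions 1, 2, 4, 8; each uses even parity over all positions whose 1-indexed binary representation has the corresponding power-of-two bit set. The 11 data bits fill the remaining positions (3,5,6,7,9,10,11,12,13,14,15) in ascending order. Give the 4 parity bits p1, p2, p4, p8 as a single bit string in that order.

1000

Place data bits at non-power-of-two positions: b3=0, b5=0, b6=0, b7=0, b9=1, b10=0, b11=1, b12=1, b13=0, b14=0, b15=1.
p1 = XOR of data positions {3,5,7,9,11,13,15} = 0⊕0⊕0⊕1⊕1⊕0⊕1 = 1
p2 = XOR of data positions {3,6,7,10,11,14,15} = 0⊕0⊕0⊕0⊕1⊕0⊕1 = 0
p4 = XOR of data positions {5,6,7,12,13,14,15} = 0⊕0⊕0⊕1⊕0⊕0⊕1 = 0
p8 = XOR of data positions {9,10,11,12,13,14,15} = 1⊕0⊕1⊕1⊕0⊕0⊕1 = 0
Parity bits p1,p2,p4,p8 = 1000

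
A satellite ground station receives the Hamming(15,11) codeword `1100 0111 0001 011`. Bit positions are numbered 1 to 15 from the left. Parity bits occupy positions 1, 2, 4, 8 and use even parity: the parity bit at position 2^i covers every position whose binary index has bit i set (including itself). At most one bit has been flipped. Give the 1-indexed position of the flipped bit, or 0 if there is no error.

s1: b1⊕b3⊕b5⊕b7⊕b9⊕b11⊕b13⊕b15 = 1⊕0⊕0⊕1⊕0⊕0⊕0⊕1 = 1
s2: b2⊕b3⊕b6⊕b7⊕b10⊕b11⊕b14⊕b15 = 1⊕0⊕1⊕1⊕0⊕0⊕1⊕1 = 1
s4: b4⊕b5⊕b6⊕b7⊕b12⊕b13⊕b14⊕b15 = 0⊕0⊕1⊕1⊕1⊕0⊕1⊕1 = 1
s8: b8⊕b9⊕b10⊕b11⊕b12⊕b13⊕b14⊕b15 = 1⊕0⊕0⊕0⊕1⊕0⊕1⊕1 = 0
Syndrome (s8...s1) = 0111 → position 7.

7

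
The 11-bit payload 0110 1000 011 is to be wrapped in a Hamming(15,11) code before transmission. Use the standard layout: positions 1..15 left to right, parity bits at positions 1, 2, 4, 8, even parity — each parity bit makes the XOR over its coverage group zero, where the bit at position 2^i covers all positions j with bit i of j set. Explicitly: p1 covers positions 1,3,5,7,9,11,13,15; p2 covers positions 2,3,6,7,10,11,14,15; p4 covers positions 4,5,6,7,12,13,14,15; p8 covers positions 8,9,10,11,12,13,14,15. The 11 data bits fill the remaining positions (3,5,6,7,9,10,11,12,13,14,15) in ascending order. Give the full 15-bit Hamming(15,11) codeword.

110011011000011

Place data bits at non-power-of-two positions: b3=0, b5=1, b6=1, b7=0, b9=1, b10=0, b11=0, b12=0, b13=0, b14=1, b15=1.
p1 = XOR of data positions {3,5,7,9,11,13,15} = 0⊕1⊕0⊕1⊕0⊕0⊕1 = 1
p2 = XOR of data positions {3,6,7,10,11,14,15} = 0⊕1⊕0⊕0⊕0⊕1⊕1 = 1
p4 = XOR of data positions {5,6,7,12,13,14,15} = 1⊕1⊕0⊕0⊕0⊕1⊕1 = 0
p8 = XOR of data positions {9,10,11,12,13,14,15} = 1⊕0⊕0⊕0⊕0⊕1⊕1 = 1
Codeword b1..b15 = 110011011000011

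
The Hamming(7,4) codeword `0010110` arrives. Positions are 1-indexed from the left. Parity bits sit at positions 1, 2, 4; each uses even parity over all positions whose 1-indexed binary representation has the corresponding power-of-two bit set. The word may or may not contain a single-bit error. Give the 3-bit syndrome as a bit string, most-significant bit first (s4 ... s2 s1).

s1: b1⊕b3⊕b5⊕b7 = 0⊕1⊕1⊕0 = 0
s2: b2⊕b3⊕b6⊕b7 = 0⊕1⊕1⊕0 = 0
s4: b4⊕b5⊕b6⊕b7 = 0⊕1⊕1⊕0 = 0
Syndrome (s4...s1) = 000 → position 0 (no error).

000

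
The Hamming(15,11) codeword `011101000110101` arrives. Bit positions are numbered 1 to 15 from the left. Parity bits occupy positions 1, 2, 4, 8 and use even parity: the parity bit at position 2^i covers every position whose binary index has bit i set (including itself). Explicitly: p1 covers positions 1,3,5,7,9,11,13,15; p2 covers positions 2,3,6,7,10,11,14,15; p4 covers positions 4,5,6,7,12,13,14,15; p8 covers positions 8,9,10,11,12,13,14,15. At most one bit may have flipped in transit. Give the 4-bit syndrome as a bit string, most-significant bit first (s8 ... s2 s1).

s1: b1⊕b3⊕b5⊕b7⊕b9⊕b11⊕b13⊕b15 = 0⊕1⊕0⊕0⊕0⊕1⊕1⊕1 = 0
s2: b2⊕b3⊕b6⊕b7⊕b10⊕b11⊕b14⊕b15 = 1⊕1⊕1⊕0⊕1⊕1⊕0⊕1 = 0
s4: b4⊕b5⊕b6⊕b7⊕b12⊕b13⊕b14⊕b15 = 1⊕0⊕1⊕0⊕0⊕1⊕0⊕1 = 0
s8: b8⊕b9⊕b10⊕b11⊕b12⊕b13⊕b14⊕b15 = 0⊕0⊕1⊕1⊕0⊕1⊕0⊕1 = 0
Syndrome (s8...s1) = 0000 → position 0 (no error).

0000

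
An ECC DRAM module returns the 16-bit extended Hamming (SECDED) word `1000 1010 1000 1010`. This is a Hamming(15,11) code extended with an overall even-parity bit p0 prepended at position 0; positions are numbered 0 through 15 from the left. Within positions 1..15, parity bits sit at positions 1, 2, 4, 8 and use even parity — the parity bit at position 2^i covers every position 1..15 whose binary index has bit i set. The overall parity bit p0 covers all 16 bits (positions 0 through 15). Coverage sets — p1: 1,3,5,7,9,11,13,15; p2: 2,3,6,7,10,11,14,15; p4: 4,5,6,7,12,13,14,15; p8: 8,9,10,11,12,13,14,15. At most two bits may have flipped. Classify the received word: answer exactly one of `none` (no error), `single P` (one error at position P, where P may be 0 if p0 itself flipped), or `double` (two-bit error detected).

double

s1: b1⊕b3⊕b5⊕b7⊕b9⊕b11⊕b13⊕b15 = 0⊕0⊕0⊕0⊕0⊕0⊕0⊕0 = 0
s2: b2⊕b3⊕b6⊕b7⊕b10⊕b11⊕b14⊕b15 = 0⊕0⊕1⊕0⊕0⊕0⊕1⊕0 = 0
s4: b4⊕b5⊕b6⊕b7⊕b12⊕b13⊕b14⊕b15 = 1⊕0⊕1⊕0⊕1⊕0⊕1⊕0 = 0
s8: b8⊕b9⊕b10⊕b11⊕b12⊕b13⊕b14⊕b15 = 1⊕0⊕0⊕0⊕1⊕0⊕1⊕0 = 1
Syndrome (s8...s1) = 1000 → position 8.
Overall parity (XOR of all 16 bits, including p0): 1⊕0⊕0⊕0⊕1⊕0⊕1⊕0⊕1⊕0⊕0⊕0⊕1⊕0⊕1⊕0 = 0
Overall=0, syndrome position=8 → double-bit error detected (uncorrectable).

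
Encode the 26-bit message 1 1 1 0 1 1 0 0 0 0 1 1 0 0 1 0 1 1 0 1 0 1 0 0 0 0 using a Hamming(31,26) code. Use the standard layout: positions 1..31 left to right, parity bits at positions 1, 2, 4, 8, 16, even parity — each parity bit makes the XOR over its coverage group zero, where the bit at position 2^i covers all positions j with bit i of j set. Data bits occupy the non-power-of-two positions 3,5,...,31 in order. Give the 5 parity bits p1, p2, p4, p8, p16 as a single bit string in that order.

Place data bits at non-power-of-two positions: b3=1, b5=1, b6=1, b7=0, b9=1, b10=1, b11=0, b12=0, b13=0, b14=0, b15=1, b17=1, b18=0, b19=0, b20=1, b21=0, b22=1, b23=1, b24=0, b25=1, b26=0, b27=1, b28=0, b29=0, b30=0, b31=0.
p1 = XOR of data positions {3,5,7,9,11,13,15,17,19,21,23,25,27,29,31} = 1⊕1⊕0⊕1⊕0⊕0⊕1⊕1⊕0⊕0⊕1⊕1⊕1⊕0⊕0 = 0
p2 = XOR of data positions {3,6,7,10,11,14,15,18,19,22,23,26,27,30,31} = 1⊕1⊕0⊕1⊕0⊕0⊕1⊕0⊕0⊕1⊕1⊕0⊕1⊕0⊕0 = 1
p4 = XOR of data positions {5,6,7,12,13,14,15,20,21,22,23,28,29,30,31} = 1⊕1⊕0⊕0⊕0⊕0⊕1⊕1⊕0⊕1⊕1⊕0⊕0⊕0⊕0 = 0
p8 = XOR of data positions {9,10,11,12,13,14,15,24,25,26,27,28,29,30,31} = 1⊕1⊕0⊕0⊕0⊕0⊕1⊕0⊕1⊕0⊕1⊕0⊕0⊕0⊕0 = 1
p16 = XOR of data positions {17,18,19,20,21,22,23,24,25,26,27,28,29,30,31} = 1⊕0⊕0⊕1⊕0⊕1⊕1⊕0⊕1⊕0⊕1⊕0⊕0⊕0⊕0 = 0
Parity bits p1,p2,p4,p8,p16 = 01010

01010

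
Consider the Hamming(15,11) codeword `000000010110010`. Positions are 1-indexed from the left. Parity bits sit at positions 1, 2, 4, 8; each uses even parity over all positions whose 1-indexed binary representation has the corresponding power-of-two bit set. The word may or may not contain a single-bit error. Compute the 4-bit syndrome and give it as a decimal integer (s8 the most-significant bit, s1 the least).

s1: b1⊕b3⊕b5⊕b7⊕b9⊕b11⊕b13⊕b15 = 0⊕0⊕0⊕0⊕0⊕1⊕0⊕0 = 1
s2: b2⊕b3⊕b6⊕b7⊕b10⊕b11⊕b14⊕b15 = 0⊕0⊕0⊕0⊕1⊕1⊕1⊕0 = 1
s4: b4⊕b5⊕b6⊕b7⊕b12⊕b13⊕b14⊕b15 = 0⊕0⊕0⊕0⊕0⊕0⊕1⊕0 = 1
s8: b8⊕b9⊕b10⊕b11⊕b12⊕b13⊕b14⊕b15 = 1⊕0⊕1⊕1⊕0⊕0⊕1⊕0 = 0
Syndrome (s8...s1) = 0111 → position 7.

7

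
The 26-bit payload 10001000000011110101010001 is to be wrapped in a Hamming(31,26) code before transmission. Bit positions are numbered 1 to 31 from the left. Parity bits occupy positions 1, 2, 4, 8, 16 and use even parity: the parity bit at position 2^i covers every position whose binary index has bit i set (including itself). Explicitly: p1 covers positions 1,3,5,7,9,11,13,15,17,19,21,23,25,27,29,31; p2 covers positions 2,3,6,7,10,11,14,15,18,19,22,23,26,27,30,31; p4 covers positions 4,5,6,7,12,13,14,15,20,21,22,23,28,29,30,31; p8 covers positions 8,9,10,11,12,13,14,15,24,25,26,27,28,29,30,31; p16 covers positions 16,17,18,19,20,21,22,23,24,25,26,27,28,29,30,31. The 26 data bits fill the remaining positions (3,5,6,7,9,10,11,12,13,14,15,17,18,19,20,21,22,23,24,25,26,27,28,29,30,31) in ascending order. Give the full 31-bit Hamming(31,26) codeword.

0010000010000000011110101010001

Place data bits at non-power-of-two positions: b3=1, b5=0, b6=0, b7=0, b9=1, b10=0, b11=0, b12=0, b13=0, b14=0, b15=0, b17=0, b18=1, b19=1, b20=1, b21=1, b22=0, b23=1, b24=0, b25=1, b26=0, b27=1, b28=0, b29=0, b30=0, b31=1.
p1 = XOR of data positions {3,5,7,9,11,13,15,17,19,21,23,25,27,29,31} = 1⊕0⊕0⊕1⊕0⊕0⊕0⊕0⊕1⊕1⊕1⊕1⊕1⊕0⊕1 = 0
p2 = XOR of data positions {3,6,7,10,11,14,15,18,19,22,23,26,27,30,31} = 1⊕0⊕0⊕0⊕0⊕0⊕0⊕1⊕1⊕0⊕1⊕0⊕1⊕0⊕1 = 0
p4 = XOR of data positions {5,6,7,12,13,14,15,20,21,22,23,28,29,30,31} = 0⊕0⊕0⊕0⊕0⊕0⊕0⊕1⊕1⊕0⊕1⊕0⊕0⊕0⊕1 = 0
p8 = XOR of data positions {9,10,11,12,13,14,15,24,25,26,27,28,29,30,31} = 1⊕0⊕0⊕0⊕0⊕0⊕0⊕0⊕1⊕0⊕1⊕0⊕0⊕0⊕1 = 0
p16 = XOR of data positions {17,18,19,20,21,22,23,24,25,26,27,28,29,30,31} = 0⊕1⊕1⊕1⊕1⊕0⊕1⊕0⊕1⊕0⊕1⊕0⊕0⊕0⊕1 = 0
Codeword b1..b31 = 0010000010000000011110101010001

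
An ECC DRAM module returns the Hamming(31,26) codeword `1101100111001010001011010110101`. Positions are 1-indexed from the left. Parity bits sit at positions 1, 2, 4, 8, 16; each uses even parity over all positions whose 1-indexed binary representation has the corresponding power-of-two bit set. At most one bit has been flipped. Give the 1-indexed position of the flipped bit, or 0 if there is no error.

s1: b1⊕b3⊕b5⊕b7⊕b9⊕b11⊕b13⊕b15⊕b17⊕b19⊕b21⊕b23⊕b25⊕b27⊕b29⊕b31 = 1⊕0⊕1⊕0⊕1⊕0⊕1⊕1⊕0⊕1⊕1⊕0⊕0⊕1⊕1⊕1 = 0
s2: b2⊕b3⊕b6⊕b7⊕b10⊕b11⊕b14⊕b15⊕b18⊕b19⊕b22⊕b23⊕b26⊕b27⊕b30⊕b31 = 1⊕0⊕0⊕0⊕1⊕0⊕0⊕1⊕0⊕1⊕1⊕0⊕1⊕1⊕0⊕1 = 0
s4: b4⊕b5⊕b6⊕b7⊕b12⊕b13⊕b14⊕b15⊕b20⊕b21⊕b22⊕b23⊕b28⊕b29⊕b30⊕b31 = 1⊕1⊕0⊕0⊕0⊕1⊕0⊕1⊕0⊕1⊕1⊕0⊕0⊕1⊕0⊕1 = 0
s8: b8⊕b9⊕b10⊕b11⊕b12⊕b13⊕b14⊕b15⊕b24⊕b25⊕b26⊕b27⊕b28⊕b29⊕b30⊕b31 = 1⊕1⊕1⊕0⊕0⊕1⊕0⊕1⊕1⊕0⊕1⊕1⊕0⊕1⊕0⊕1 = 0
s16: b16⊕b17⊕b18⊕b19⊕b20⊕b21⊕b22⊕b23⊕b24⊕b25⊕b26⊕b27⊕b28⊕b29⊕b30⊕b31 = 0⊕0⊕0⊕1⊕0⊕1⊕1⊕0⊕1⊕0⊕1⊕1⊕0⊕1⊕0⊕1 = 0
Syndrome (s16...s1) = 00000 → position 0 (no error).

0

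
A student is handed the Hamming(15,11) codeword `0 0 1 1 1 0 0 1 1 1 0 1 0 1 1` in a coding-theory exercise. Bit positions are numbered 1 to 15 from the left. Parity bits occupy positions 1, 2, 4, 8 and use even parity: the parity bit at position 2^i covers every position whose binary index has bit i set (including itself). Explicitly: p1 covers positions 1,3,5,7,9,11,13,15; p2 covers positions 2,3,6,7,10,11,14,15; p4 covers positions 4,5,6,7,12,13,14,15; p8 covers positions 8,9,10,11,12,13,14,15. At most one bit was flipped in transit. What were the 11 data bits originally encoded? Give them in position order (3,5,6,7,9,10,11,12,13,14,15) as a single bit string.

s1: b1⊕b3⊕b5⊕b7⊕b9⊕b11⊕b13⊕b15 = 0⊕1⊕1⊕0⊕1⊕0⊕0⊕1 = 0
s2: b2⊕b3⊕b6⊕b7⊕b10⊕b11⊕b14⊕b15 = 0⊕1⊕0⊕0⊕1⊕0⊕1⊕1 = 0
s4: b4⊕b5⊕b6⊕b7⊕b12⊕b13⊕b14⊕b15 = 1⊕1⊕0⊕0⊕1⊕0⊕1⊕1 = 1
s8: b8⊕b9⊕b10⊕b11⊕b12⊕b13⊕b14⊕b15 = 1⊕1⊕1⊕0⊕1⊕0⊕1⊕1 = 0
Syndrome (s8...s1) = 0100 → position 4.
Flip bit 4: corrected codeword = 001010011101011
Data bits at positions 3,5,6,7,9,10,11,12,13,14,15: 11001101011

11001101011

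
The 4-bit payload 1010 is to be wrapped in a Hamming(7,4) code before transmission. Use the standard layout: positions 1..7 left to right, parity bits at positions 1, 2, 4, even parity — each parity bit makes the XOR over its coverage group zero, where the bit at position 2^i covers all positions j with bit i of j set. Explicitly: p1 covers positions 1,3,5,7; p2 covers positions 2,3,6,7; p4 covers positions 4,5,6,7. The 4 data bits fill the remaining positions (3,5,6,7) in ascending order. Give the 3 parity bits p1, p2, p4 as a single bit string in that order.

101

Place data bits at non-power-of-two positions: b3=1, b5=0, b6=1, b7=0.
p1 = XOR of data positions {3,5,7} = 1⊕0⊕0 = 1
p2 = XOR of data positions {3,6,7} = 1⊕1⊕0 = 0
p4 = XOR of data positions {5,6,7} = 0⊕1⊕0 = 1
Parity bits p1,p2,p4 = 101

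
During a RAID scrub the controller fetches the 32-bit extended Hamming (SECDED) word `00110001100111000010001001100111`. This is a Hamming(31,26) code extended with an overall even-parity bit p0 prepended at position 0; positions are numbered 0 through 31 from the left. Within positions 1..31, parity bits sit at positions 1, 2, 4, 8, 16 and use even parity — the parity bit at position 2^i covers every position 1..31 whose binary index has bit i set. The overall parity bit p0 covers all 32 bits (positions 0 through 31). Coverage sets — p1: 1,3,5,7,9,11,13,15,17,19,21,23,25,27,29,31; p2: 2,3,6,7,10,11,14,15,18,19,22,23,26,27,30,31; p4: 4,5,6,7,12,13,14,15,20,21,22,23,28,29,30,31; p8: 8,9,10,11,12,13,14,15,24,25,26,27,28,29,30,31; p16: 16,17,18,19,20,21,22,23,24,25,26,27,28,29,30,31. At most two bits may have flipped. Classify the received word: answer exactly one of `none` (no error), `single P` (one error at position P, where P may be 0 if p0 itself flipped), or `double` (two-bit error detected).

s1: b1⊕b3⊕b5⊕b7⊕b9⊕b11⊕b13⊕b15⊕b17⊕b19⊕b21⊕b23⊕b25⊕b27⊕b29⊕b31 = 0⊕1⊕0⊕1⊕0⊕1⊕1⊕0⊕0⊕0⊕0⊕0⊕1⊕0⊕1⊕1 = 1
s2: b2⊕b3⊕b6⊕b7⊕b10⊕b11⊕b14⊕b15⊕b18⊕b19⊕b22⊕b23⊕b26⊕b27⊕b30⊕b31 = 1⊕1⊕0⊕1⊕0⊕1⊕0⊕0⊕1⊕0⊕1⊕0⊕1⊕0⊕1⊕1 = 1
s4: b4⊕b5⊕b6⊕b7⊕b12⊕b13⊕b14⊕b15⊕b20⊕b21⊕b22⊕b23⊕b28⊕b29⊕b30⊕b31 = 0⊕0⊕0⊕1⊕1⊕1⊕0⊕0⊕0⊕0⊕1⊕0⊕0⊕1⊕1⊕1 = 1
s8: b8⊕b9⊕b10⊕b11⊕b12⊕b13⊕b14⊕b15⊕b24⊕b25⊕b26⊕b27⊕b28⊕b29⊕b30⊕b31 = 1⊕0⊕0⊕1⊕1⊕1⊕0⊕0⊕0⊕1⊕1⊕0⊕0⊕1⊕1⊕1 = 1
s16: b16⊕b17⊕b18⊕b19⊕b20⊕b21⊕b22⊕b23⊕b24⊕b25⊕b26⊕b27⊕b28⊕b29⊕b30⊕b31 = 0⊕0⊕1⊕0⊕0⊕0⊕1⊕0⊕0⊕1⊕1⊕0⊕0⊕1⊕1⊕1 = 1
Syndrome (s16...s1) = 11111 → position 31.
Overall parity (XOR of all 32 bits, including p0): 0⊕0⊕1⊕1⊕0⊕0⊕0⊕1⊕1⊕0⊕0⊕1⊕1⊕1⊕0⊕0⊕0⊕0⊕1⊕0⊕0⊕0⊕1⊕0⊕0⊕1⊕1⊕0⊕0⊕1⊕1⊕1 = 0
Overall=0, syndrome position=31 → double-bit error detected (uncorrectable).

double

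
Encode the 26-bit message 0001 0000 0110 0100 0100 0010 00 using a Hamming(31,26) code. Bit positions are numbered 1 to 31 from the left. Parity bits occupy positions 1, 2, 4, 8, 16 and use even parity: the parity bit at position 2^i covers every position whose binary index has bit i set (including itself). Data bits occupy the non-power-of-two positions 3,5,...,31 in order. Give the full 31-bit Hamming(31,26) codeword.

0101001100000111001000100001000

Place data bits at non-power-of-two positions: b3=0, b5=0, b6=0, b7=1, b9=0, b10=0, b11=0, b12=0, b13=0, b14=1, b15=1, b17=0, b18=0, b19=1, b20=0, b21=0, b22=0, b23=1, b24=0, b25=0, b26=0, b27=0, b28=1, b29=0, b30=0, b31=0.
p1 = XOR of data positions {3,5,7,9,11,13,15,17,19,21,23,25,27,29,31} = 0⊕0⊕1⊕0⊕0⊕0⊕1⊕0⊕1⊕0⊕1⊕0⊕0⊕0⊕0 = 0
p2 = XOR of data positions {3,6,7,10,11,14,15,18,19,22,23,26,27,30,31} = 0⊕0⊕1⊕0⊕0⊕1⊕1⊕0⊕1⊕0⊕1⊕0⊕0⊕0⊕0 = 1
p4 = XOR of data positions {5,6,7,12,13,14,15,20,21,22,23,28,29,30,31} = 0⊕0⊕1⊕0⊕0⊕1⊕1⊕0⊕0⊕0⊕1⊕1⊕0⊕0⊕0 = 1
p8 = XOR of data positions {9,10,11,12,13,14,15,24,25,26,27,28,29,30,31} = 0⊕0⊕0⊕0⊕0⊕1⊕1⊕0⊕0⊕0⊕0⊕1⊕0⊕0⊕0 = 1
p16 = XOR of data positions {17,18,19,20,21,22,23,24,25,26,27,28,29,30,31} = 0⊕0⊕1⊕0⊕0⊕0⊕1⊕0⊕0⊕0⊕0⊕1⊕0⊕0⊕0 = 1
Codeword b1..b31 = 0101001100000111001000100001000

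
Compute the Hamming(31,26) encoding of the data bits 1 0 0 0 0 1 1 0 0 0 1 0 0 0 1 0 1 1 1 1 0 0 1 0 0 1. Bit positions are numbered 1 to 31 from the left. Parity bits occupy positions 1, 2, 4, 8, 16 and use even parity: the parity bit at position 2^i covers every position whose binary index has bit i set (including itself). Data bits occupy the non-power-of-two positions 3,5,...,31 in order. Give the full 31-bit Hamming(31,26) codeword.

0110000101100011000101111001001

Place data bits at non-power-of-two positions: b3=1, b5=0, b6=0, b7=0, b9=0, b10=1, b11=1, b12=0, b13=0, b14=0, b15=1, b17=0, b18=0, b19=0, b20=1, b21=0, b22=1, b23=1, b24=1, b25=1, b26=0, b27=0, b28=1, b29=0, b30=0, b31=1.
p1 = XOR of data positions {3,5,7,9,11,13,15,17,19,21,23,25,27,29,31} = 1⊕0⊕0⊕0⊕1⊕0⊕1⊕0⊕0⊕0⊕1⊕1⊕0⊕0⊕1 = 0
p2 = XOR of data positions {3,6,7,10,11,14,15,18,19,22,23,26,27,30,31} = 1⊕0⊕0⊕1⊕1⊕0⊕1⊕0⊕0⊕1⊕1⊕0⊕0⊕0⊕1 = 1
p4 = XOR of data positions {5,6,7,12,13,14,15,20,21,22,23,28,29,30,31} = 0⊕0⊕0⊕0⊕0⊕0⊕1⊕1⊕0⊕1⊕1⊕1⊕0⊕0⊕1 = 0
p8 = XOR of data positions {9,10,11,12,13,14,15,24,25,26,27,28,29,30,31} = 0⊕1⊕1⊕0⊕0⊕0⊕1⊕1⊕1⊕0⊕0⊕1⊕0⊕0⊕1 = 1
p16 = XOR of data positions {17,18,19,20,21,22,23,24,25,26,27,28,29,30,31} = 0⊕0⊕0⊕1⊕0⊕1⊕1⊕1⊕1⊕0⊕0⊕1⊕0⊕0⊕1 = 1
Codeword b1..b31 = 0110000101100011000101111001001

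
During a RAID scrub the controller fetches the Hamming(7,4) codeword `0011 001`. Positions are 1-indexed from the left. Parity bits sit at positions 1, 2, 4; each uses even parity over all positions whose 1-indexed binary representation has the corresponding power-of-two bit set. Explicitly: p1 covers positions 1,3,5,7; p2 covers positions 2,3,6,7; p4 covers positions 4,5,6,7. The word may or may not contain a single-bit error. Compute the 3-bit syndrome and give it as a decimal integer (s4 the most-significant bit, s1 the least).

0

s1: b1⊕b3⊕b5⊕b7 = 0⊕1⊕0⊕1 = 0
s2: b2⊕b3⊕b6⊕b7 = 0⊕1⊕0⊕1 = 0
s4: b4⊕b5⊕b6⊕b7 = 1⊕0⊕0⊕1 = 0
Syndrome (s4...s1) = 000 → position 0 (no error).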